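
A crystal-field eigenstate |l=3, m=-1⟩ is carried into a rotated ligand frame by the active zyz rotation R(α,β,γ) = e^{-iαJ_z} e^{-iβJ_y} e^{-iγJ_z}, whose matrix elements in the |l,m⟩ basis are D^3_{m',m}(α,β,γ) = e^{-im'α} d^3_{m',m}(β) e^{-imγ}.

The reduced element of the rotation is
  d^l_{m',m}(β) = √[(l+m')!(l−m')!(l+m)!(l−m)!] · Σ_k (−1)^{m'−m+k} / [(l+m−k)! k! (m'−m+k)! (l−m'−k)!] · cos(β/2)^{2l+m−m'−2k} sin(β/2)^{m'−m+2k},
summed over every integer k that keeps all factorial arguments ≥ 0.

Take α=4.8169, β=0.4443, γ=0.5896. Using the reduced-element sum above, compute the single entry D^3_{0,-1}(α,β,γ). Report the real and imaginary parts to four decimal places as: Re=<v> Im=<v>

Re=-0.4759 Im=-0.3184

Split into d^3_{0,-1}(β=0.4443) × two z-phases.
Half-angle: c=0.975426, s=0.220327. N=√(6·6·2·24)=41.569219
k∈{0,1,2} keeps every argument non-negative
  k=0: (−1)^1·41.5692/(12)·0.9754^5·0.2203^1 = -0.673954
  k=1: (−1)^2·41.5692/(4)·0.9754^3·0.2203^3 = +0.103157
  k=2: (−1)^3·41.5692/(12)·0.9754^1·0.2203^5 = -0.001754
d^3_{0,-1}(0.4443) = -0.673954 +0.103157 -0.001754 = -0.572552
Phases: e^{-i·(0)·4.8169}=+1.000000+0.000000i, e^{-i·(-1)·0.5896}=+0.831163+0.556029i ⇒ D=-0.475884-0.318355i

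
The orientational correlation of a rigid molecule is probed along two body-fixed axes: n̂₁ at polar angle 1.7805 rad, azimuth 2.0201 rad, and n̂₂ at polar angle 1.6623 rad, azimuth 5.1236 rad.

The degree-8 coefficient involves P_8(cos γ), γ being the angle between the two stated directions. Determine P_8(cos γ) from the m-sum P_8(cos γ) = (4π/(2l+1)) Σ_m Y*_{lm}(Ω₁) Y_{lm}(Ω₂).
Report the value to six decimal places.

Term-by-term m-sum for l=8 (normalisation 4π/17 = 0.739198):
  term(m=-8) = (0.205270, 0.064565)   from Y*(Ω₁)=(-0.388213, -0.188888), Y(Ω₂)=(-0.492973, 0.073546)
  term(m=-7) = (-0.064863, -0.017718)   from Y*(Ω₁)=(0.001299, -0.367540), Y(Ω₂)=(0.047582, -0.176647)
  term(m=-6) = (0.036073, 0.008391)   from Y*(Ω₁)=(-0.104071, 0.049730), Y(Ω₂)=(-0.250815, -0.200481)
  term(m=-5) = (-0.073136, -0.014101)   from Y*(Ω₁)=(-0.277837, -0.222717), Y(Ω₂)=(0.185023, -0.097565)
  term(m=-4) = (-0.000372, -0.000057)   from Y*(Ω₁)=(0.000323, -0.001400), Y(Ω₂)=(-0.019379, -0.261237)
  term(m=-3) = (-0.072238, -0.008291)   from Y*(Ω₁)=(-0.322989, 0.073206), Y(Ω₂)=(0.207191, 0.072631)
  term(m=-2) = (-0.012513, -0.000955)   from Y*(Ω₁)=(-0.033269, -0.041805), Y(Ω₂)=(0.159828, -0.172123)
  term(m=-1) = (-0.070604, -0.002691)   from Y*(Ω₁)=(-0.137313, 0.284766), Y(Ω₂)=(0.089334, 0.204861)
  term(m=+0) = (-0.015542, -0.000000)   from Y*(Ω₁)=(-0.068540, -0.000000), Y(Ω₂)=(0.226767, 0.000000)
  term(m=+1) = (-0.070604, 0.002691)   from Y*(Ω₁)=(0.137313, 0.284766), Y(Ω₂)=(-0.089334, 0.204861)
  term(m=+2) = (-0.012513, 0.000955)   from Y*(Ω₁)=(-0.033269, 0.041805), Y(Ω₂)=(0.159828, 0.172123)
  term(m=+3) = (-0.072238, 0.008291)   from Y*(Ω₁)=(0.322989, 0.073206), Y(Ω₂)=(-0.207191, 0.072631)
  term(m=+4) = (-0.000372, 0.000057)   from Y*(Ω₁)=(0.000323, 0.001400), Y(Ω₂)=(-0.019379, 0.261237)
  term(m=+5) = (-0.073136, 0.014101)   from Y*(Ω₁)=(0.277837, -0.222717), Y(Ω₂)=(-0.185023, -0.097565)
  term(m=+6) = (0.036073, -0.008391)   from Y*(Ω₁)=(-0.104071, -0.049730), Y(Ω₂)=(-0.250815, 0.200481)
  term(m=+7) = (-0.064863, 0.017718)   from Y*(Ω₁)=(-0.001299, -0.367540), Y(Ω₂)=(-0.047582, -0.176647)
  term(m=+8) = (0.205270, -0.064565)   from Y*(Ω₁)=(-0.388213, 0.188888), Y(Ω₂)=(-0.492973, -0.073546)
Σ over m = (-0.120308, 0.000000); ×(4π/17) → (-0.088931, 0.000000). Real part: -0.088931

-0.088931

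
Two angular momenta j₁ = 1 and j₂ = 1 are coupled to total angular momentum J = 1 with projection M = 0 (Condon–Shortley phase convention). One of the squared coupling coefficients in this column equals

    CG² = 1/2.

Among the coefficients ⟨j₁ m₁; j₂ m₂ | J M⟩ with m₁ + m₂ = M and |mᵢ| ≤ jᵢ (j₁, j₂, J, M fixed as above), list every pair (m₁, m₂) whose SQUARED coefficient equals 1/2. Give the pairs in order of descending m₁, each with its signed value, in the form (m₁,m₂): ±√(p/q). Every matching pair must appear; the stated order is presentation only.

(1,-1): +√(1/2); (-1,1): −√(1/2)

Admissible pairs with m₁+m₂ = M = 0: (-1,1), (0,0), (1,-1)
  (m₁,m₂)=(1,-1): CG² = 1/2, CG = +√(1/2)   ← matches the target
  (m₁,m₂)=(0,0): CG² = 0/1, CG = 0
  (m₁,m₂)=(-1,1): CG² = 1/2, CG = −√(1/2)   ← matches the target
Pairs with CG² = 1/2: (1,-1): +√(1/2); (-1,1): −√(1/2)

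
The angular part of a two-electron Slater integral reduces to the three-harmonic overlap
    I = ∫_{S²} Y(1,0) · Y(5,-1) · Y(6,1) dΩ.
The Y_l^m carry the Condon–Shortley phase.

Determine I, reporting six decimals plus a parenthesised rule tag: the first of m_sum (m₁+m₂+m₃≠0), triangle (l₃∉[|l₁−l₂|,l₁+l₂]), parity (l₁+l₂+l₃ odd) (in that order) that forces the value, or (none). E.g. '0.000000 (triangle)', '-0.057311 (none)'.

-0.241725 (none)

Checks pass: Σm=0; 12 even; l₃=6∈[4,6].
(2·1+1)(2·5+1)(2·6+1) = 429
Δ: 0! 2! 10! / 13! → 1/858
sum: t=0:+1/14400 = 1/14400
3j²(1 5 6; 0 0 0) = Δ·Π!·Σ² = 6/143  (sign +1)
sum: t=0:+1/17280 = 1/17280
3j²(1 5 6; 0 -1 1) = Δ·Π!·Σ² = 35/858  (sign -1)
combine: 4πI² = 429·6/143·35/858 = 105/143
take √, sign -1: I = -0.24172507
No selection rule forces the value: the integral is nonzero (none).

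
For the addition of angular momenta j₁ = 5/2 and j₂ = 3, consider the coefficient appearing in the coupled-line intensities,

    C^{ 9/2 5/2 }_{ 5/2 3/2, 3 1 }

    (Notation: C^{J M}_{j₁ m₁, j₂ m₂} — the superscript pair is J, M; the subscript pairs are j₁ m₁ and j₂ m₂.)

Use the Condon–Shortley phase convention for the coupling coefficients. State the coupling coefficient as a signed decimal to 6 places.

j₁+j₂−J=1  J+j₁−j₂=4  J−j₁+j₂=5  j₁+j₂+J+1=11
(j₁±m₁, j₂±m₂, J±M) = (4,1,4,2,7,2)
P² = 92160/11
sum k=0..1:
  [0] +1/144 = 1/144
  [1] −1/288 = -1/288
S = 1/288
C² = P²·S² = 10/99 ; C = +0.317821

+0.317821  (= +√(10/99))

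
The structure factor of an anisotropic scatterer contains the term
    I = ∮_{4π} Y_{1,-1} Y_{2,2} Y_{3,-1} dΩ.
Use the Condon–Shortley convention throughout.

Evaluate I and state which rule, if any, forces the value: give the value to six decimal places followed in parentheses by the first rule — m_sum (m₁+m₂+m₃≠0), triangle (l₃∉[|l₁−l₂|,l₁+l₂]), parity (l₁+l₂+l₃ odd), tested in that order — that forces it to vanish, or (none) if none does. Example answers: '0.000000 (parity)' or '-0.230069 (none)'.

m-sum 0 ✓  L=6 even ✓  1≤3≤3 ✓
Π(2lᵢ+1) = 3×5×7 = 105
triangle coeff Δ(1,2,3) = 1/105
Σ_t [0,0]: t=0:+1/4 = 1/4
(3j)²=3/35 [(1 2 3; 0 0 0)], sign=-1
Σ_t [0,0]: t=0:+1/48 = 1/48
(3j)²=1/105 [(1 2 3; -1 2 -1)], sign=+1
⇒ 4πI² = 3/35
I = (-1)√(3/35/(4π)) = -0.08258890
No selection rule forces the value: the integral is nonzero (none).

-0.082589 (none)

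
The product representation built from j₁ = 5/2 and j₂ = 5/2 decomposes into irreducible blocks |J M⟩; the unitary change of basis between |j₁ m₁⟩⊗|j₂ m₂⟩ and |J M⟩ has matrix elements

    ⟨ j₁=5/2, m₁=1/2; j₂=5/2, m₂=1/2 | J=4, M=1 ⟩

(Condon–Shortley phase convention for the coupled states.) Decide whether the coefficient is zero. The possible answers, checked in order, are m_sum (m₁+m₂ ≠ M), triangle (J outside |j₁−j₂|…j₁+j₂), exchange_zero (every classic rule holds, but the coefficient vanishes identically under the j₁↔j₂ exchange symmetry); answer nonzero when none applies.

m-sum: m₁+m₂ = 1/2+1/2 = 1, M = 1  ✓
triangle: |j₁−j₂| = 0 ≤ J = 4 ≤ j₁+j₂ = 5  ✓
exchange: j₁=j₂ and m₁=m₂, and (−1)^(j₁+j₂−J) = (−1)^1 = −1 forces ⟨j₁m₁;j₂m₂|JM⟩ = −⟨j₂m₂;j₁m₁|JM⟩ = −⟨j₁m₁;j₂m₂|JM⟩ ⇒ the coefficient vanishes identically
Racah sum check: Σ_k collapses to 0 ⇒ CG = 0

exchange_zero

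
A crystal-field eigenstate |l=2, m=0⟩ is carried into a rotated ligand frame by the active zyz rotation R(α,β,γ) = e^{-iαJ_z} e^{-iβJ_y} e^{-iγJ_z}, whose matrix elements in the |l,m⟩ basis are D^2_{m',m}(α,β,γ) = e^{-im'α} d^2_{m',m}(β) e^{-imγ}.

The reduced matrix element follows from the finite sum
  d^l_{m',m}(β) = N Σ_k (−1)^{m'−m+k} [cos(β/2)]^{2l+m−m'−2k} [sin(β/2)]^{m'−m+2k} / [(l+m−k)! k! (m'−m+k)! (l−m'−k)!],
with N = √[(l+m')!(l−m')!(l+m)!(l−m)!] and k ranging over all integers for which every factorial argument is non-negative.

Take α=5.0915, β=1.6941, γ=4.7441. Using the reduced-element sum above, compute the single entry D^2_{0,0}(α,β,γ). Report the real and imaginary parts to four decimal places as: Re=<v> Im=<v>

Split into d^2_{0,0}(β=1.6941) × two z-phases.
With c≡cos(β/2)=0.662197 and s≡sin(β/2)=0.749330, N=[2·2·2·2]^{1/2}=4.000000
The bounds max(0,m−m')=0 and min(l+m,l−m')=2 give 3 terms
  k=0: (−1)^0·4.0000/(4)·0.6622^4·0.7493^0 = +0.192286
  k=1: (−1)^1·4.0000/(1)·0.6622^2·0.7493^2 = -0.984873
  k=2: (−1)^2·4.0000/(4)·0.6622^0·0.7493^4 = +0.315277
d^2_{0,0}(1.6941) = +0.192286 -0.984873 +0.315277 = -0.477310
D = (+1.000000+0.000000i)·(-0.477310)·(+1.000000+0.000000i) = -0.477310+0.000000i

Re=-0.4773 Im=0.0000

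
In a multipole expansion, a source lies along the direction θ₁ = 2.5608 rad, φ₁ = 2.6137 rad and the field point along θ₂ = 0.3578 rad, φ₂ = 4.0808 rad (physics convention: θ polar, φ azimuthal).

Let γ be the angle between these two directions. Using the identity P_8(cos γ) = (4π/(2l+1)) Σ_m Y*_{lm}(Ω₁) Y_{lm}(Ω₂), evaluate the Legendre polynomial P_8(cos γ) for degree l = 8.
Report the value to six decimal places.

Expand P_8 via completeness: Σ_{m} conj(Y_{8,m}) at Ω₁ times Y_{8,m} at Ω₂ —
  m=-8: (-0.001990+0.003737i) × (+0.000039-0.000110i) = +0.000000+0.000000i  (running Σ = +0.000000+0.000000i)
  m=-7: (-0.021951+0.013569i) × (-0.001195+0.000358i) = +0.000021-0.000024i  (running Σ = +0.000022-0.000024i)
  m=-6: (-0.097380+0.002509i) × (+0.006734+0.005097i) = -0.000669-0.000479i  (running Σ = -0.000647-0.000503i)
  m=-5: (-0.221788-0.121777i) × (+0.000667-0.040764i) = -0.005112+0.008960i  (running Σ = -0.005759+0.008457i)
  m=-4: (-0.230158-0.383288i) × (-0.117286+0.082891i) = +0.058765+0.025876i  (running Σ = +0.053007+0.034333i)
  m=-3: (-0.006028-0.467966i) × (+0.340103+0.114207i) = +0.051395-0.159845i  (running Σ = +0.104401-0.125512i)
  m=-2: (+0.049441-0.087358i) × (-0.173114-0.544893i) = -0.056160-0.011817i  (running Σ = +0.048242-0.137329i)
  m=-1: (-0.329406+0.192073i) × (-0.225956+0.308873i) = +0.015105-0.145145i  (running Σ = +0.063347-0.282474i)
  m=0: (-0.235919-0.000000i) × (-0.322481+0.000000i) = +0.076079+0.000000i  (running Σ = +0.139426-0.282474i)
  m=1: (+0.329406+0.192073i) × (+0.225956+0.308873i) = +0.015105+0.145145i  (running Σ = +0.154531-0.137329i)
  m=2: (+0.049441+0.087358i) × (-0.173114+0.544893i) = -0.056160+0.011817i  (running Σ = +0.098372-0.125512i)
  m=3: (+0.006028-0.467966i) × (-0.340103+0.114207i) = +0.051395+0.159845i  (running Σ = +0.149766+0.034333i)
  m=4: (-0.230158+0.383288i) × (-0.117286-0.082891i) = +0.058765-0.025876i  (running Σ = +0.208532+0.008457i)
  m=5: (+0.221788-0.121777i) × (-0.000667-0.040764i) = -0.005112-0.008960i  (running Σ = +0.203420-0.000503i)
  m=6: (-0.097380-0.002509i) × (+0.006734-0.005097i) = -0.000669+0.000479i  (running Σ = +0.202751-0.000024i)
  m=7: (+0.021951+0.013569i) × (+0.001195+0.000358i) = +0.000021+0.000024i  (running Σ = +0.202773+0.000000i)
  m=8: (-0.001990-0.003737i) × (+0.000039+0.000110i) = +0.000000-0.000000i  (running Σ = +0.202773-0.000000i)
Accumulated sum +0.202773-0.000000i; after 4π/(2l+1) scaling, +0.149890-0.000000i ⇒ P_8 = 0.149890

0.149890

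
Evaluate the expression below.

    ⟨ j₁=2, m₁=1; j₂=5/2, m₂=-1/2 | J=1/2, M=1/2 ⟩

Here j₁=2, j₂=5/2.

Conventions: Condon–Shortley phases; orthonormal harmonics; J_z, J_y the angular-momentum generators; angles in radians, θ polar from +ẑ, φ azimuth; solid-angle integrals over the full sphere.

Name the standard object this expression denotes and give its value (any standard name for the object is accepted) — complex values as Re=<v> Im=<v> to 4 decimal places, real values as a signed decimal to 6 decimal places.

Clebsch–Gordan coefficient, −√(2/15) ≈ -0.365148

This is a Clebsch–Gordan (vector-coupling) coefficient.
√[2·4!0!1!/6! · 3!1!2!3!1!0!] = √(24/5)
  +(−1)^1/∏(1,3,0,1,0,0)! = -1/6  (running -1/6)
⟨..|..⟩ = √(24/5)·(-1/6) = -0.365148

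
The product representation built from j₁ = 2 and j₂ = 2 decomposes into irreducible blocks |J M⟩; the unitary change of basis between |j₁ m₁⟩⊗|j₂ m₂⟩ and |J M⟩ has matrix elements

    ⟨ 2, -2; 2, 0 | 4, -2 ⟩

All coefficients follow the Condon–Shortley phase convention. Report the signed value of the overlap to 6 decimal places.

+√(3/14) = +0.462910

√[9·0!4!4!/9! · 0!4!2!2!2!6!] = √(13824/7)
  +(−1)^0/∏(0,0,4,2,0,2)! = 1/96  (running 1/96)
⟨..|..⟩ = √(13824/7)·(1/96) = +0.462910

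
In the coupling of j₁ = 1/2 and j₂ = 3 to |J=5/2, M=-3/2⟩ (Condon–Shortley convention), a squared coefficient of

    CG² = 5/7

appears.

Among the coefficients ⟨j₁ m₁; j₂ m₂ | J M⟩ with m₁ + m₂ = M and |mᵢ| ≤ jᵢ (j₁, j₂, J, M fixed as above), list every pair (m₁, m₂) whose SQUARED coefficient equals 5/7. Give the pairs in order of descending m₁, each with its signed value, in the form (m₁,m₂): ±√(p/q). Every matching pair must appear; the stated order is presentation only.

Admissible pairs with m₁+m₂ = M = -3/2: (-1/2,-1), (1/2,-2)
  (m₁,m₂)=(1/2,-2): CG² = 5/7, CG = +√(5/7)   ← matches the target
  (m₁,m₂)=(-1/2,-1): CG² = 2/7, CG = −√(2/7)
Pairs with CG² = 5/7: (1/2,-2): +√(5/7)

(1/2,-2): +√(5/7)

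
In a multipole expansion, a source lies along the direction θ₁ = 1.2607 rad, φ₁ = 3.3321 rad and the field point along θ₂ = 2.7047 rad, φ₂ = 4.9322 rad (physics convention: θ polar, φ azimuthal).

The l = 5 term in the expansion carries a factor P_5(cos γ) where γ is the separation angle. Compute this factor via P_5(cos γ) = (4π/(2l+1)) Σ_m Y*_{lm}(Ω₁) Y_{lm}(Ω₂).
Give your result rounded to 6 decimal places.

-0.346575

Expand P_5 via completeness: Σ_{m} conj(Y_{5,m}) at Ω₁ times Y_{5,m} at Ω₂ —
  term(m=-5) = (-0.000334, -0.002264)   from Y*(Ω₁)=(-0.210699, -0.296223), Y(Ω₂)=(0.005607, 0.002861)
  term(m=-4) = (-0.015594, 0.001836)   from Y*(Ω₁)=(0.266476, 0.254304), Y(Ω₂)=(-0.027185, 0.032834)
  term(m=-3) = (-0.000711, -0.008070)   from Y*(Ω₁)=(0.040696, 0.026172), Y(Ω₂)=(-0.102577, -0.132324)
  term(m=-2) = (-0.135700, 0.007962)   from Y*(Ω₁)=(-0.313750, -0.125685), Y(Ω₂)=(0.363942, -0.171169)
  term(m=-1) = (0.000539, 0.018381)   from Y*(Ω₁)=(0.036402, 0.007020), Y(Ω₂)=(0.108155, 0.484084)
  term(m=+0) = (0.000226, 0.000000)   from Y*(Ω₁)=(0.322189, -0.000000), Y(Ω₂)=(0.000700, 0.000000)
  term(m=+1) = (0.000539, -0.018381)   from Y*(Ω₁)=(-0.036402, 0.007020), Y(Ω₂)=(-0.108155, 0.484084)
  term(m=+2) = (-0.135700, -0.007962)   from Y*(Ω₁)=(-0.313750, 0.125685), Y(Ω₂)=(0.363942, 0.171169)
  term(m=+3) = (-0.000711, 0.008070)   from Y*(Ω₁)=(-0.040696, 0.026172), Y(Ω₂)=(0.102577, -0.132324)
  term(m=+4) = (-0.015594, -0.001836)   from Y*(Ω₁)=(0.266476, -0.254304), Y(Ω₂)=(-0.027185, -0.032834)
  term(m=+5) = (-0.000334, 0.002264)   from Y*(Ω₁)=(0.210699, -0.296223), Y(Ω₂)=(-0.005607, 0.002861)
Total Σ_m = (-0.303375, 0.000000). Multiply by 1.142397: (-0.346575, 0.000000). P_5(cos γ) = -0.346575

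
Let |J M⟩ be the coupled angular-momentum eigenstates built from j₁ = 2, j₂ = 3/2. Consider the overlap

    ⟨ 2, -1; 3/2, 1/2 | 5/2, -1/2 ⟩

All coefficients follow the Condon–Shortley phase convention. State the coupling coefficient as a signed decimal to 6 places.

√[6·1!3!2!/7! · 1!3!2!1!2!3!] = √(72/35)
  +(−1)^0/∏(0,1,3,2,0,0)! = 1/12  (running 1/12)
  +(−1)^1/∏(1,0,2,1,1,1)! = -1/2  (running -5/12)
⟨..|..⟩ = √(72/35)·(-5/12) = -0.597614

−√(5/14) = -0.597614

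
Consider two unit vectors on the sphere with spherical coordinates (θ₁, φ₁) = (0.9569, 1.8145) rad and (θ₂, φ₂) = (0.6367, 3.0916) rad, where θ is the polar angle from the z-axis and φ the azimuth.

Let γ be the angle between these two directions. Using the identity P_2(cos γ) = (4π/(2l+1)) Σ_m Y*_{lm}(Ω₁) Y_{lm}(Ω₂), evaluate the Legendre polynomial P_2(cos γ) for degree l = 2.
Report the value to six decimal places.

0.046997

Expand P_2 via completeness: Σ_{m} conj(Y_{2,m}) at Ω₁ times Y_{2,m} at Ω₂ —
  [-2]  conj(Y_{2,-2})(Ω₁) = (-0.228038, -0.120874) ; Y_{2,-2}(Ω₂) = (0.135860, 0.013629) ; Δ = (-0.029334, -0.019530)
  [-1]  conj(Y_{2,-1})(Ω₁) = (-0.087778, 0.353024) ; Y_{2,-1}(Ω₂) = (-0.368856, -0.018455) ; Δ = (0.038893, -0.128595)
  [+0]  conj(Y_{2,0})(Ω₁) = (-0.001412, -0.000000) ; Y_{2,0}(Ω₂) = (0.296325, 0.000000) ; Δ = (-0.000418, -0.000000)
  [+1]  conj(Y_{2,1})(Ω₁) = (0.087778, 0.353024) ; Y_{2,1}(Ω₂) = (0.368856, -0.018455) ; Δ = (0.038893, 0.128595)
  [+2]  conj(Y_{2,2})(Ω₁) = (-0.228038, 0.120874) ; Y_{2,2}(Ω₂) = (0.135860, -0.013629) ; Δ = (-0.029334, 0.019530)
Total Σ_m = (0.018700, 0.000000). Multiply by 2.513274: (0.046997, 0.000000). P_2(cos γ) = 0.046997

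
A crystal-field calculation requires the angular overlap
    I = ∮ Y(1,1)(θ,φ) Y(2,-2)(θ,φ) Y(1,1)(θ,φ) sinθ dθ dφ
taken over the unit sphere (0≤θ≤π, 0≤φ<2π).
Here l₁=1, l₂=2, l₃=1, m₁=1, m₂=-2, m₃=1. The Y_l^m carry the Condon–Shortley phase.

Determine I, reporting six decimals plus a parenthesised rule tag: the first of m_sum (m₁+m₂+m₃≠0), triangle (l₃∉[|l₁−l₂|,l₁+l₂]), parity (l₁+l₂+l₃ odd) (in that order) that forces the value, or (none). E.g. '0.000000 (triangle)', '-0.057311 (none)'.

Rules hold: Σm=0, L=4 even, 1≤1≤3.
N = 3·5·3 = 45
Δ = 2!·0!·2!/5! = 1/30
Racah Σ t=1..1: t=1:−1/1 = -1/1
⇒ 3j(1 2 1; 0 0 0)² = 2/15, sgn +1
Racah Σ t=0..0: t=0:+1/4 = 1/4
⇒ 3j(1 2 1; 1 -2 1)² = 1/5, sgn +1
4πI² = N·(3j₀)²·(3jₘ)² = 6/5
I = +1·√(1.2/4π) = 0.30901936
No selection rule forces the value: the integral is nonzero (none).

0.309019 (none)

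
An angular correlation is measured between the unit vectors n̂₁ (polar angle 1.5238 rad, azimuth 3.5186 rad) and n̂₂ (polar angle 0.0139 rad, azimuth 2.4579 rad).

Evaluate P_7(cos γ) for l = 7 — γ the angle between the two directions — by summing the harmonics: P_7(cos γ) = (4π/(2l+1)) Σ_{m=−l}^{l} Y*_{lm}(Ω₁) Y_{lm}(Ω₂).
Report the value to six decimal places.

Addition theorem: P_7(cos γ) = (4π/15) Σ_m Y*_{lm}(Ω₁) Y_{lm}(Ω₂), m = −7…7:
  m=-7: (0.434840, -0.238991) × (-0.000000, 0.000000) = (0.000000, 0.000000)  (running Σ = (0.000000, 0.000000))
  m=-6: (-0.055664, 0.067273) × (-0.000000, -0.000000) = (0.000000, 0.000000)  (running Σ = (0.000000, 0.000000))
  m=-5: (-0.109555, 0.337082) × (0.000000, 0.000000) = (-0.000000, 0.000000)  (running Σ = (-0.000000, 0.000000))
  m=-4: (-0.006397, -0.101786) × (-0.000000, 0.000000) = (0.000000, 0.000000)  (running Σ = (0.000000, 0.000000))
  m=-3: (-0.134028, -0.284861) × (0.000011, -0.000021) = (-0.000007, -0.000000)  (running Σ = (-0.000007, -0.000000))
  m=-2: (0.078898, 0.074095) × (0.000293, 0.001420) = (-0.000082, 0.000134)  (running Σ = (-0.000090, 0.000133))
  m=-1: (0.279081, 0.110501) × (-0.043992, -0.035844) = (-0.008317, -0.014865)  (running Σ = (-0.008406, -0.014731))
  m=0: (-0.110058, -0.000000) × (1.089595, 0.000000) = (-0.119919, -0.000000)  (running Σ = (-0.128325, -0.014731))
  m=1: (-0.279081, 0.110501) × (0.043992, -0.035844) = (-0.008317, 0.014865)  (running Σ = (-0.136642, 0.000133))
  m=2: (0.078898, -0.074095) × (0.000293, -0.001420) = (-0.000082, -0.000134)  (running Σ = (-0.136724, -0.000000))
  m=3: (0.134028, -0.284861) × (-0.000011, -0.000021) = (-0.000007, 0.000000)  (running Σ = (-0.136731, 0.000000))
  m=4: (-0.006397, 0.101786) × (-0.000000, -0.000000) = (0.000000, -0.000000)  (running Σ = (-0.136731, 0.000000))
  m=5: (0.109555, 0.337082) × (-0.000000, 0.000000) = (-0.000000, -0.000000)  (running Σ = (-0.136731, 0.000000))
  m=6: (-0.055664, -0.067273) × (-0.000000, 0.000000) = (0.000000, -0.000000)  (running Σ = (-0.136731, 0.000000))
  m=7: (-0.434840, -0.238991) × (0.000000, 0.000000) = (0.000000, -0.000000)  (running Σ = (-0.136731, 0.000000))
Accumulated sum (-0.136731, 0.000000); after 4π/(2l+1) scaling, (-0.114548, 0.000000) ⇒ P_7 = -0.114548

-0.114548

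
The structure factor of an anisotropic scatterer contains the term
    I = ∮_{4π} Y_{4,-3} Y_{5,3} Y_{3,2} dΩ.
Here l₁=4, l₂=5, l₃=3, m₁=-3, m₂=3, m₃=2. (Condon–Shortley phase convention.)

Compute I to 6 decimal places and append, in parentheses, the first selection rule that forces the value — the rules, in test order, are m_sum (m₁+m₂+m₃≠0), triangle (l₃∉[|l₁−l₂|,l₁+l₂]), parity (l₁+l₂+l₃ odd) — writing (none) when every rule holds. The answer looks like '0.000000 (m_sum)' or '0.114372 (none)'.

-3 + 3 + 2 = 2 ≠ 0: azimuthal integral kills it; I = 0

0.000000 (m_sum)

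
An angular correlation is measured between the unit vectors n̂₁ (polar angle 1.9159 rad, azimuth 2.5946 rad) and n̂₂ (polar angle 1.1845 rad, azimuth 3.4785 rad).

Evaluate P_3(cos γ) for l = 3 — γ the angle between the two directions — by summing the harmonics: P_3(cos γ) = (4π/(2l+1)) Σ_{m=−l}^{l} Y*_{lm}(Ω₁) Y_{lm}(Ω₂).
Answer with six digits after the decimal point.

Term-by-term m-sum for l=3 (normalisation 4π/7 = 1.795196):
  m=-3: Y*=+0.024382+0.346835i  Y=-0.176172+0.280953i  product -0.101740-0.054253i
  m=-2: Y*=-0.140514+0.272016i  Y=+0.258180-0.206152i  product +0.019799+0.099197i
  m=-1: Y*=+0.111118-0.067668i  Y=+0.082008-0.028724i  product +0.007169-0.008741i
  m=+0: Y*=+0.306492-0.000000i  Y=-0.322006+0.000000i  product -0.098692+0.000000i
  m=+1: Y*=-0.111118-0.067668i  Y=-0.082008-0.028724i  product +0.007169+0.008741i
  m=+2: Y*=-0.140514-0.272016i  Y=+0.258180+0.206152i  product +0.019799-0.099197i
  m=+3: Y*=-0.024382+0.346835i  Y=+0.176172+0.280953i  product -0.101740+0.054253i
Σ over m = -0.248236+0.000000i; ×(4π/7) → -0.445632+0.000000i. Real part: -0.445632

-0.445632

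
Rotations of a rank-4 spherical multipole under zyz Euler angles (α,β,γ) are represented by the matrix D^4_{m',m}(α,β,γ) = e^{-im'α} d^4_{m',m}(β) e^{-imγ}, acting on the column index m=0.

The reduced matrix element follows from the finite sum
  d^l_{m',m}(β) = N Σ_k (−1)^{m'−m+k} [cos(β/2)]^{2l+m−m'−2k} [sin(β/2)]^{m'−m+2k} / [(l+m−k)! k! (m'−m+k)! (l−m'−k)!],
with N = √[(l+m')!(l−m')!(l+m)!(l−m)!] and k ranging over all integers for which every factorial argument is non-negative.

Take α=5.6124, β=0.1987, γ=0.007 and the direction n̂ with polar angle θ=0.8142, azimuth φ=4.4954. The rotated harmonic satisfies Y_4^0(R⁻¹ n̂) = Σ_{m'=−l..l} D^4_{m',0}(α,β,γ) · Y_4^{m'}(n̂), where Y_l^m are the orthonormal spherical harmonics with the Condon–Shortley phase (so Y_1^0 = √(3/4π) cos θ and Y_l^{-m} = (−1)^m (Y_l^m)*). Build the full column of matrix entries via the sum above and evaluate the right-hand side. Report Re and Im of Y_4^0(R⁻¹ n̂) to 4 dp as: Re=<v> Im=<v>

Need the full column D^4_{m',0} for m'=−4..4 at α=5.6124, β=0.1987, γ=0.0070.
cos(β/2)=0.995069, sin(β/2)=0.099187
d^4_{-4,0}: single k=4 term ⇒ +0.000794;  D = -0.000712-0.000351i
d^4_{-3,0}: k∈[3..4] ⇒ +0.011264 -0.000112 = +0.011152;  D = -0.004766-0.010082i
d^4_{-2,0}: k∈[2..4] ⇒ +0.090604 -0.002401 +0.000009 = +0.088212;  D = +0.020044-0.085905i
d^4_{-1,0}: k∈[1..4] ⇒ +0.428489 -0.025544 +0.000254 -0.000000 = +0.403199;  D = +0.315839-0.250629i
d^4_{0,0}: k∈[0..4] ⇒ +0.961225 -0.152808 +0.003416 -0.000015 +0.000000 = +0.811818;  D = +0.811818+0.000000i
d^4_{1,0}: k∈[0..3] ⇒ -0.428489 +0.025544 -0.000254 +0.000000 = -0.403199;  D = -0.315839-0.250629i
d^4_{2,0}: k∈[0..2] ⇒ +0.090604 -0.002401 +0.000009 = +0.088212;  D = +0.020044+0.085905i
d^4_{3,0}: k∈[0..1] ⇒ -0.011264 +0.000112 = -0.011152;  D = +0.004766-0.010082i
d^4_{4,0}: single k=0 term ⇒ +0.000794;  D = -0.000712+0.000351i
Y_4^{m'}(θ=0.8142,φ=4.4954) and Σ D·Y over m':
  (-0.0007-0.0004i)·(+0.0800+0.0944i)  (-0.0048-0.0101i)·(+0.2002-0.2628i)  (+0.0200-0.0859i)·(-0.3689-0.1710i)  (+0.3158-0.2506i)·(-0.0152+0.0688i)  (+0.8118+0.0000i)·(-0.3560+0.0000i)  (-0.3158-0.2506i)·(+0.0152+0.0688i)  (+0.0200+0.0859i)·(-0.3689+0.1710i)  (+0.0048-0.0101i)·(-0.2002-0.2628i)  (-0.0007+0.0004i)·(+0.0800-0.0944i)
Y_4^0(R⁻¹ n̂) = -0.315473+0.000000i

Re=-0.3155 Im=0.0000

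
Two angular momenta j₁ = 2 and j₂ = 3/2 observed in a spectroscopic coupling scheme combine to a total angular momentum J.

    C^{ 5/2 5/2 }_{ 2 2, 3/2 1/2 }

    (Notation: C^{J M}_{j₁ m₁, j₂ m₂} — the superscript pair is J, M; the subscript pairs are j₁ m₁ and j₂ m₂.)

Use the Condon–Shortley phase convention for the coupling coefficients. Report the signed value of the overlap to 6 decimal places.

+√(4/7) ≈ +0.755929

triangle: 1!*3!*2!/7! = 12/5040
(j±m)!: 4!*0!*2!*1!*5!*0! = 5760
prefactor² = (2J+1)*Δ*N² = 576/7
  k=0: +1/(0!*1!*0!*2!*3!*0!) = 1/12
Σ = 1/12  ⇒  CG² = 576/7*(1/12)² = 4/7
CG = +√(4/7) = +0.755929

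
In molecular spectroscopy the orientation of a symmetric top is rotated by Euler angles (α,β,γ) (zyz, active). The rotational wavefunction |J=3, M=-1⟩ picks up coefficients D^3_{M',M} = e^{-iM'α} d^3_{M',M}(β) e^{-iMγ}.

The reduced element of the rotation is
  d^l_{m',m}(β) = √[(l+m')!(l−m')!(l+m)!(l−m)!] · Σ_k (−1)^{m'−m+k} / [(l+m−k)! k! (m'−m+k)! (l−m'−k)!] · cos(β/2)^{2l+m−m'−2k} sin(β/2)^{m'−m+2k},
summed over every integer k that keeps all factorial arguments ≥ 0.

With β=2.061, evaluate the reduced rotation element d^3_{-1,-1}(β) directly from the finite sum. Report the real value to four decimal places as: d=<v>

d=0.4652

d^3_{-1,-1}(β=2.0610) via the finite sum:
c=cos(2.061000/2)=0.514390, s=sin(2.061000/2)=0.857556; N=√[2·24·2·24]=48.000000
Admissible k: 0..2 (factorial args all ≥0)
  k=0: (−1)^0·48.0000/(48)·0.5144^6·0.8576^0 = +0.018525
  k=1: (−1)^1·48.0000/(6)·0.5144^4·0.8576^2 = -0.411894
  k=2: (−1)^2·48.0000/(8)·0.5144^2·0.8576^4 = +0.858592
d^3_{-1,-1}(2.0610) = +0.018525 -0.411894 +0.858592 = +0.465223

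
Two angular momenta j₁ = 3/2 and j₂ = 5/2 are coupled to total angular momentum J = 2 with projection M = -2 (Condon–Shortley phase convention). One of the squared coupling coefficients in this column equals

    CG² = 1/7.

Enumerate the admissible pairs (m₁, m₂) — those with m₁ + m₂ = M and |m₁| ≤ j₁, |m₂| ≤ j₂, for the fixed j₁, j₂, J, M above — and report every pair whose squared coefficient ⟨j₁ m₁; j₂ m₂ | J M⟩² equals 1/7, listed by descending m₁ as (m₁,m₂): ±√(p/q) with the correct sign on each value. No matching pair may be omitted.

Admissible pairs with m₁+m₂ = M = -2: (-3/2,-1/2), (-1/2,-3/2), (1/2,-5/2)
  (m₁,m₂)=(1/2,-5/2): CG² = 10/21, CG = +√(10/21)
  (m₁,m₂)=(-1/2,-3/2): CG² = 8/21, CG = −√(8/21)
  (m₁,m₂)=(-3/2,-1/2): CG² = 1/7, CG = +√(1/7)   ← matches the target
Pairs with CG² = 1/7: (-3/2,-1/2): +√(1/7)

(-3/2,-1/2): +√(1/7)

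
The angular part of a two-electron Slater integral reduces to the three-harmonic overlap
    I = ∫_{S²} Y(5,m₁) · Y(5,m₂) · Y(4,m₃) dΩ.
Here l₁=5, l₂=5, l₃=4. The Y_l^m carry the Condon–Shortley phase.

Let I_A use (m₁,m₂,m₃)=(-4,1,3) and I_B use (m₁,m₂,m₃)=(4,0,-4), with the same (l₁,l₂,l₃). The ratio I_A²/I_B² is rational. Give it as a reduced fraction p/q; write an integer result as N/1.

Same 5,5,4: normalisation and zero-m 3j drop out of the ratio.
A: Δ: 6! 4! 4! / 15! → 1/3153150; sum: t=5:−1/17280 t=6:+1/103680 = -1/20736; 3j²(5 5 4; -4 1 3) = Δ·Π!·Σ² = 10/429  (sign +1)
B: Δ: 6! 4! 4! / 15! → 1/3153150; sum: t=1:−1/69120 = -1/69120; 3j²(5 5 4; 4 0 -4) = Δ·Π!·Σ² = 2/143  (sign -1)
I_A²/I_B² = (10/429)/(2/143) = 5/3

5/3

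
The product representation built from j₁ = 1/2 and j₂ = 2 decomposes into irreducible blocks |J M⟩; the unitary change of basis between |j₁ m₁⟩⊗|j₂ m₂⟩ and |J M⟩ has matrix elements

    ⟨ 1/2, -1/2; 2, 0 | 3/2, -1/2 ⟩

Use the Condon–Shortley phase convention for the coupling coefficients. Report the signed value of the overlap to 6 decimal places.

j₁+j₂−J=1  J+j₁−j₂=0  J−j₁+j₂=3  j₁+j₂+J+1=5
(j₁±m₁, j₂±m₂, J±M) = (0,1,2,2,1,2)
P² = 8/5
sum k=1..1:
  [1] −1/2 = -1/2
S = -1/2
C² = P²·S² = 2/5 ; C = -0.632456

-0.632456  (= −√(2/5))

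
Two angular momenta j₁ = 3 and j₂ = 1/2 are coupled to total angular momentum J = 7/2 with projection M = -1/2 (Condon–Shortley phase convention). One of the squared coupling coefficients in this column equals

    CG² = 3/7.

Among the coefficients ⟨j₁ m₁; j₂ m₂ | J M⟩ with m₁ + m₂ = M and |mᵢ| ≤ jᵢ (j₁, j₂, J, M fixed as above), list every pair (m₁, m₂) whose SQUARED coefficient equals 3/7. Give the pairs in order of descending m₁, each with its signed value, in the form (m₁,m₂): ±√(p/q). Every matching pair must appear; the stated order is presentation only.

Admissible pairs with m₁+m₂ = M = -1/2: (-1,1/2), (0,-1/2)
  (m₁,m₂)=(0,-1/2): CG² = 4/7, CG = +√(4/7)
  (m₁,m₂)=(-1,1/2): CG² = 3/7, CG = +√(3/7)   ← matches the target
Pairs with CG² = 3/7: (-1,1/2): +√(3/7)

(-1,1/2): +√(3/7)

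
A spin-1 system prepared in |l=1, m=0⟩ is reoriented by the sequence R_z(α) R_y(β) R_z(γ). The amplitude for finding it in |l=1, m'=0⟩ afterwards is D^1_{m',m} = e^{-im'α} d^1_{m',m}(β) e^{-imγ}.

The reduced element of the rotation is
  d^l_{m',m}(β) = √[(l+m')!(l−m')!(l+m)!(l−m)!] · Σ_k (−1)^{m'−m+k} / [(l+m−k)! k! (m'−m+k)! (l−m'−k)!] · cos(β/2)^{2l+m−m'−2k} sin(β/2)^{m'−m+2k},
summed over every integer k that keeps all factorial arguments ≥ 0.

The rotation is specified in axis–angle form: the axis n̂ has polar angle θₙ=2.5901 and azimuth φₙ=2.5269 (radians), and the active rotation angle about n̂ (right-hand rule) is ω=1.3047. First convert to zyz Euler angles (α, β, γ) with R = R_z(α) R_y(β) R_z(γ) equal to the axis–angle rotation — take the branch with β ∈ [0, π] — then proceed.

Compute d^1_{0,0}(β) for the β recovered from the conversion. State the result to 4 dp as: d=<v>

d=0.7977

Axis–angle → zyz. n̂ = (sinθₙcosφₙ, sinθₙsinφₙ, cosθₙ) = (-0.428049, +0.302171, -0.851743), ω = 1.3047.
R = I cosω + sinω [n̂]ₓ + (1−cosω) n̂n̂ᵀ gives
  R = [+0.398011, +0.726435, +0.560249; -0.917097, +0.330264, +0.223292; -0.022823, -0.602675, +0.797660]
β = atan2(√(R₁₃²+R₂₃²), R₃₃) = 0.647391; α = atan2(R₂₃, R₁₃) mod 2π = 0.379262; γ = atan2(R₃₂, −R₃₁) mod 2π = 4.750240
d^1_{0,0}(β=0.6474) via the finite sum:
With c≡cos(β/2)=0.948066 and s≡sin(β/2)=0.318072, N=[1·1·1·1]^{1/2}=1.000000
k: max(0,(0)−(0))=0 … min(1+(0),1−(0))=1
  k=0: (−1)^0·1.0000/(1)·0.9481^2·0.3181^0 = +0.898830
  k=1: (−1)^1·1.0000/(1)·0.9481^0·0.3181^2 = -0.101170
d^1_{0,0}(0.6474) = +0.898830 -0.101170 = +0.797660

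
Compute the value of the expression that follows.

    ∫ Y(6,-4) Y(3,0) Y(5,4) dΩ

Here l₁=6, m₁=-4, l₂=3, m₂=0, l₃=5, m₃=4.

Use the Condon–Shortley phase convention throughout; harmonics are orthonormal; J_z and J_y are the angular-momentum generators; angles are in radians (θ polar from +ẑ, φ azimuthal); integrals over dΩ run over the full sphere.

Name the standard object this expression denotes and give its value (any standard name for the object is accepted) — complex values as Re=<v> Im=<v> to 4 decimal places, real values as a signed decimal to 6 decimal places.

Gaunt coefficient, -0.139560

This is a Gaunt coefficient — the integral of a triple product of spherical harmonics over the sphere.
Rules hold: Σm=0, L=14 even, 3≤5≤9.
N = 13·7·11 = 1001
Δ = 4!·8!·2!/15! = 1/675675
Racah Σ t=1..3: t=1:−1/8640 t=2:+1/2304 t=3:−1/8640 = 7/34560
⇒ 3j(6 3 5; 0 0 0)² = 7/429, sgn -1
Racah Σ t=2..3: t=2:+1/161280 t=3:−1/60480 = -1/96768
⇒ 3j(6 3 5; -4 0 4)² = 15/1001, sgn +1
4πI² = N·(3j₀)²·(3jₘ)² = 35/143
I = -1·√(0.244755/4π) = -0.13956004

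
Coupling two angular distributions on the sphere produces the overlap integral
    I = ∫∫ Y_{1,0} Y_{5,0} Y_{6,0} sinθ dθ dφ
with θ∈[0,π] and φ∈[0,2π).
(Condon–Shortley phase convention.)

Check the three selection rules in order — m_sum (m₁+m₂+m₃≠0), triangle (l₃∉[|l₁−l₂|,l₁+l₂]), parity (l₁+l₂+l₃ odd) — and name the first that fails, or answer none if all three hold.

Σmᵢ = 0  ✓
l₃∈[|l₁−l₂|,l₁+l₂]=[4,6], have l₃=6  ✓
Σlᵢ = 12 ⇒ even  ✓

none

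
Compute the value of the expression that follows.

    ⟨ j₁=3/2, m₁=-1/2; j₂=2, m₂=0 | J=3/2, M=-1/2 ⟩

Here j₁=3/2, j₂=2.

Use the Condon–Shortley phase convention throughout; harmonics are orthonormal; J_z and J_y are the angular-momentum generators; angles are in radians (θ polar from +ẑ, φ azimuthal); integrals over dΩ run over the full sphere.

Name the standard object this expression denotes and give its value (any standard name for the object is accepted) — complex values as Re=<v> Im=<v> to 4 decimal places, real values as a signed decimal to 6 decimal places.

Clebsch–Gordan coefficient, −√(1/5) ≈ -0.447214

This is a Clebsch–Gordan (vector-coupling) coefficient.
triangle: 2!×1!×2!/6! = 4/720
(j±m)!: 1!×2!×2!×2!×1!×2! = 16
prefactor² = (2J+1)×Δ×N² = 16/45
  k=1: −1/(1!×1!×1!×1!×0!×1!) = -1
  k=2: +1/(2!×0!×0!×0!×1!×2!) = 1/4
Σ = -3/4  ⇒  CG² = 16/45×(-3/4)² = 1/5
CG = −√(1/5) = -0.447214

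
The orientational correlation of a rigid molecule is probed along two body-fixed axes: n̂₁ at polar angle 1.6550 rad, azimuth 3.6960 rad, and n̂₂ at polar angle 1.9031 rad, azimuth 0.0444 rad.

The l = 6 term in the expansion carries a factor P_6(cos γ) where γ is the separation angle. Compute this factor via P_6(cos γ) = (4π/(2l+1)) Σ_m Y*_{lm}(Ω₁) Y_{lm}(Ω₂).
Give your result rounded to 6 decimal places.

Summing Y*_{l m}(θ₁,φ₁)·Y_{l m}(θ₂,φ₂) over m ∈ [−6, 6]; prefactor 4π/(2·6+1) = 0.966644:
  [-6]  conj(Y_{6,-6})(Ω₁) = -0.46485 - 0.08692j ; Y_{6,-6}(Ω₂) = 0.33253 - 0.09074j ; Δ = -0.16246 + 0.01328j
  [-5]  conj(Y_{6,-5})(Ω₁) = -0.12893 + 0.04994j ; Y_{6,-5}(Ω₂) = -0.40195 + 0.09073j ; Δ = 0.04729 - 0.03177j
  [-4]  conj(Y_{6,-4})(Ω₁) = 0.19549 - 0.25886j ; Y_{6,-4}(Ω₂) = 0.04784 - 0.00859j ; Δ = 0.00713 - 0.01406j
  [-3]  conj(Y_{6,-3})(Ω₁) = 0.01462 - 0.15772j ; Y_{6,-3}(Ω₂) = 0.32546 - 0.04361j ; Δ = -0.00212 - 0.05197j
  [-2]  conj(Y_{6,-2})(Ω₁) = 0.12603 + 0.25311j ; Y_{6,-2}(Ω₂) = -0.15707 + 0.01398j ; Δ = -0.02334 - 0.03799j
  [-1]  conj(Y_{6,-1})(Ω₁) = 0.14059 + 0.08705j ; Y_{6,-1}(Ω₂) = -0.27682 + 0.01230j ; Δ = -0.03999 - 0.02237j
  [+0]  conj(Y_{6,0})(Ω₁) = -0.27163 + 0.00000j ; Y_{6,0}(Ω₂) = 0.18340 + 0.00000j ; Δ = -0.04982 + 0.00000j
  [+1]  conj(Y_{6,1})(Ω₁) = -0.14059 + 0.08705j ; Y_{6,1}(Ω₂) = 0.27682 + 0.01230j ; Δ = -0.03999 + 0.02237j
  [+2]  conj(Y_{6,2})(Ω₁) = 0.12603 - 0.25311j ; Y_{6,2}(Ω₂) = -0.15707 - 0.01398j ; Δ = -0.02334 + 0.03799j
  [+3]  conj(Y_{6,3})(Ω₁) = -0.01462 - 0.15772j ; Y_{6,3}(Ω₂) = -0.32546 - 0.04361j ; Δ = -0.00212 + 0.05197j
  [+4]  conj(Y_{6,4})(Ω₁) = 0.19549 + 0.25886j ; Y_{6,4}(Ω₂) = 0.04784 + 0.00859j ; Δ = 0.00713 + 0.01406j
  [+5]  conj(Y_{6,5})(Ω₁) = 0.12893 + 0.04994j ; Y_{6,5}(Ω₂) = 0.40195 + 0.09073j ; Δ = 0.04729 + 0.03177j
  [+6]  conj(Y_{6,6})(Ω₁) = -0.46485 + 0.08692j ; Y_{6,6}(Ω₂) = 0.33253 + 0.09074j ; Δ = -0.16246 - 0.01328j
Accumulated sum -0.39678 - 0.00000j; after 4π/(2l+1) scaling, -0.38355 - 0.00000j ⇒ P_6 = -0.383548

-0.383548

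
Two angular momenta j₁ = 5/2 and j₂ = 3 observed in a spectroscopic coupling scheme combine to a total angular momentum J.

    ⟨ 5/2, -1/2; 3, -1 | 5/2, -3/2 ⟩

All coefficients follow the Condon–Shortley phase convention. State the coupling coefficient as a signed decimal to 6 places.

√[6·3!2!3!/9! · 2!3!2!4!1!4!] = √(576/35)
  +(−1)^1/∏(1,2,2,1,0,2)! = -1/8  (running -1/8)
  +(−1)^2/∏(2,1,1,0,1,3)! = 1/12  (running -1/24)
⟨..|..⟩ = √(576/35)·(-1/24) = -0.169031

-0.169031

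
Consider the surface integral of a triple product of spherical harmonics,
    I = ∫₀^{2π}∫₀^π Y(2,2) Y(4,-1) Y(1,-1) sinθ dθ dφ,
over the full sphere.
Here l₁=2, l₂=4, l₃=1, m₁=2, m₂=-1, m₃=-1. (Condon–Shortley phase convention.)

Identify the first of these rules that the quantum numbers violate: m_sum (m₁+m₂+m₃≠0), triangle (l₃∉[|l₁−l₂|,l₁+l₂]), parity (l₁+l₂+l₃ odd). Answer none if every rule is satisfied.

triangle

Σmᵢ = 0  ✓
l₃∈[|l₁−l₂|,l₁+l₂]=[2,6] required, l₃=1 fails  ✗
Σlᵢ = 7 ⇒ odd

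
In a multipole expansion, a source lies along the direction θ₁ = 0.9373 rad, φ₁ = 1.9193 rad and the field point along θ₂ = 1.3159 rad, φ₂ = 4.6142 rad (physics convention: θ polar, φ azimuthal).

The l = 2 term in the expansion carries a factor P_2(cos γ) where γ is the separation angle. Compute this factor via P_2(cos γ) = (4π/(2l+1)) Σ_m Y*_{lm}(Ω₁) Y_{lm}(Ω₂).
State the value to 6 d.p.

-0.039402

Summing Y*_{l m}(θ₁,φ₁)·Y_{l m}(θ₂,φ₂) over m ∈ [−2, 2]; prefactor 4π/(2·2+1) = 2.513274:
  m=-2: Y*=-0.19239 - 0.16107j  Y=-0.35476 - 0.07058j  product 0.05689 + 0.07072j
  m=-1: Y*=-0.12587 + 0.34643j  Y=-0.01848 + 0.18759j  product -0.06266 - 0.03001j
  m=+0: Y*=0.01617 + 0.00000j  Y=-0.25524 + 0.00000j  product -0.00413 + 0.00000j
  m=+1: Y*=0.12587 + 0.34643j  Y=0.01848 + 0.18759j  product -0.06266 + 0.03001j
  m=+2: Y*=-0.19239 + 0.16107j  Y=-0.35476 + 0.07058j  product 0.05689 - 0.07072j
Σ over m = -0.01568 + 0.00000j; ×(4π/5) → -0.03940 + 0.00000j. Real part: -0.039402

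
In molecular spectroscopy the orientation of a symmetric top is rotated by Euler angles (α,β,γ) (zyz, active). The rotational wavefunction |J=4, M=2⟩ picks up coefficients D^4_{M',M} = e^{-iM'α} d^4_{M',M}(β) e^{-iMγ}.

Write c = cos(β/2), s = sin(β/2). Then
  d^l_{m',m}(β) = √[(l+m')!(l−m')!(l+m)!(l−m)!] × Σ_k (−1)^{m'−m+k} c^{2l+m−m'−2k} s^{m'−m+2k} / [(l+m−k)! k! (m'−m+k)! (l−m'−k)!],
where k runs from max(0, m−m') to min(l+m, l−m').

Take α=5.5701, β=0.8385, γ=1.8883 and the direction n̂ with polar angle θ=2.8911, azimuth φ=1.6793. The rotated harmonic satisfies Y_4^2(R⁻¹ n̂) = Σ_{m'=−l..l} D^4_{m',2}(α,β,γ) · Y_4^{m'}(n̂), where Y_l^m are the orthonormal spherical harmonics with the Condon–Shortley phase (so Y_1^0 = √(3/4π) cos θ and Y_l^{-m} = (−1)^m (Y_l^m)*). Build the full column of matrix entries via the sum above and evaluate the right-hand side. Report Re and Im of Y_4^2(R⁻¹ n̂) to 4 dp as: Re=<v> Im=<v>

Need the full column D^4_{m',2} for m'=−4..4 at α=5.5701, β=0.8385, γ=1.8883.
cos(β/2)=0.913395, sin(β/2)=0.407076
d^4_{-4,2}: single k=6 term ⇒ +0.020088;  D = +0.018900-0.006808i
d^4_{-3,2}: k∈[5..6] ⇒ +0.095617 -0.006331 = +0.089286;  D = +0.083330+0.032065i
d^4_{-2,2}: k∈[4..6] ⇒ +0.286698 -0.045556 +0.000754 = +0.241896;  D = +0.113924+0.213389i
d^4_{-1,2}: k∈[3..5] ⇒ +0.606502 -0.180699 +0.007178 = +0.432981;  D = -0.095631+0.422288i
d^4_{0,2}: k∈[2..4] ⇒ +0.912897 -0.483530 +0.036015 = +0.465382;  D = -0.374664+0.276057i
d^4_{1,2}: k∈[1..3] ⇒ +0.916052 -0.909752 +0.120466 = +0.126766;  D = -0.126379-0.009888i
d^4_{2,2}: k∈[0..2] ⇒ +0.484470 -1.154733 +0.286698 = -0.383565;  D = +0.269653+0.272780i
d^4_{3,2}: k∈[0..1] ⇒ -0.807882 +0.481396 = -0.326486;  D = +0.021711+0.325763i
d^4_{4,2}: single k=0 term ⇒ +0.509189;  D = +0.306749-0.406422i
Y_4^{m'}(θ=2.8911,φ=1.6793) and Σ D·Y over m':
  (+0.0189-0.0068i)·(+0.0015-0.0007i)  (+0.0833+0.0321i)·(-0.0059-0.0175i)  (+0.1139+0.2134i)·(-0.1118+0.0247i)  (-0.0956+0.4223i)·(+0.0439+0.4032i)  (-0.3747+0.2761i)·(+0.6003+0.0000i)  (-0.1264-0.0099i)·(-0.0439+0.4032i)  (+0.2697+0.2728i)·(-0.1118-0.0247i)  (+0.0217+0.3258i)·(+0.0059-0.0175i)  (+0.3067-0.4064i)·(+0.0015+0.0007i)
Y_4^2(R⁻¹ n̂) = -0.424570+0.036454i

Re=-0.4246 Im=0.0365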